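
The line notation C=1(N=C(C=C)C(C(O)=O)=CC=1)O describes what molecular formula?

Heavy atoms from the SMILES: 8 C, 1 N, 3 O.
Implicit hydrogens by atom environment:
  3 × C (aromatic): no H
  2 × C (aromatic): 1 H each → 2
  2 × O: 1 H each → 2
  1 × C: 2 H
  1 × C: 1 H
  1 × C: no H
  1 × N (aromatic): no H
  1 × O: no H
  Total hydrogens = 7.
Molecular formula: C8H7NO3

C8H7NO3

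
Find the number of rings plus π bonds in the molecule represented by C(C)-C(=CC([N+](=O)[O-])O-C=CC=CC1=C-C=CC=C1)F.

8

Molecular formula from the SMILES: C15H16FNO3.
DoU = (2C + 2 + N − H − X)/2 = (2·15 + 2 + 1 − 16 − 1)/2 = 16/2 = 8.
(Structurally: 1 ring(s) + 7 π bond(s) = 8.)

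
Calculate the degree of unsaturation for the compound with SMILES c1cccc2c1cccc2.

7

Molecular formula from the SMILES: C10H8.
DoU = (2C + 2 + N − H − X)/2 = (2·10 + 2 + 0 − 8 − 0)/2 = 14/2 = 7.
(Structurally: 2 ring(s) + 5 π bond(s) = 7.)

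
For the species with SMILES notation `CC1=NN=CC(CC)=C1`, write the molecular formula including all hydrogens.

Heavy atoms from the SMILES: 7 C, 2 N.
Implicit hydrogens by atom environment:
  2 × C: 3 H each → 6
  2 × C (aromatic): 1 H each → 2
  2 × C (aromatic): no H
  2 × N (aromatic): no H
  1 × C: 2 H
  Total hydrogens = 10.
Molecular formula: C7H10N2

C7H10N2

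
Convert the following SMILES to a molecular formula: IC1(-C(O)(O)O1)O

Heavy atoms from the SMILES: 2 C, 1 I, 4 O.
Implicit hydrogens by atom environment:
  3 × O: 1 H each → 3
  2 × C: no H
  1 × I: no H
  1 × O: no H
  Total hydrogens = 3.
Molecular formula: C2H3IO4

C2H3IO4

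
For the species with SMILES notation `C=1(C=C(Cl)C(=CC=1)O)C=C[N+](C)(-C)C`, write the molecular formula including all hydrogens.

Heavy atoms from the SMILES: 11 C, 1 Cl, 1 N, 1 O.
Implicit hydrogens by atom environment:
  3 × C: 3 H each → 9
  3 × C (aromatic): 1 H each → 3
  3 × C (aromatic): no H
  2 × C: 1 H each → 2
  1 × Cl: no H
  1 × N (charge +1): no H
  1 × O: 1 H
  Total hydrogens = 15.
Net charge +1.
Molecular formula: C11H15ClNO+

C11H15ClNO+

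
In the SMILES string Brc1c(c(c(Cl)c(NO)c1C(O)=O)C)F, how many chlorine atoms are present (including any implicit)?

The symbol for chlorine appears 1 time in the SMILES.

1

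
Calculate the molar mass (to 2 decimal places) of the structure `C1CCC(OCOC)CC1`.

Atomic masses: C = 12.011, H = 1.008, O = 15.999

144.21

Molecular formula: C8H16O2.
M = 8×12.011 + 16×1.008 + 2×15.999 = 144.21 g/mol.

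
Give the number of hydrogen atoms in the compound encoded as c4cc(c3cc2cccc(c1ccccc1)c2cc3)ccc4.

Hydrogens are implicit in SMILES; fill each atom to its normal valence:
  16 × C (aromatic): 1 H each → 16
  6 × C (aromatic): no H
  Total hydrogens = 16.

16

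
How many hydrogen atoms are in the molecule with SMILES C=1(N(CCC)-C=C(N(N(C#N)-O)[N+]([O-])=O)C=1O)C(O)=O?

Hydrogens are implicit in SMILES; fill each atom to its normal valence:
  3 × C (aromatic): no H
  3 × N: no H
  3 × O: 1 H each → 3
  2 × C: 2 H each → 4
  2 × C: no H
  2 × O: no H
  1 × C: 3 H
  1 × C (aromatic): 1 H
  1 × N (aromatic): no H
  1 × N (charge +1): no H
  1 × O (charge -1): no H
  Total hydrogens = 11.

11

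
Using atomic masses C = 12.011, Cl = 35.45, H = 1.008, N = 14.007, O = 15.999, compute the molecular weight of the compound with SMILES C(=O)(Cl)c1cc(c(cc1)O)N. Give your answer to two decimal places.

171.58

Molecular formula: C7H6ClNO2.
M = 7×12.011 + 1×35.45 + 6×1.008 + 1×14.007 + 2×15.999 = 171.58 g/mol.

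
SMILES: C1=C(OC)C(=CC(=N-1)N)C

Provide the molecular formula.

C7H10N2O

Heavy atoms from the SMILES: 7 C, 2 N, 1 O.
Implicit hydrogens by atom environment:
  3 × C (aromatic): no H
  2 × C: 3 H each → 6
  2 × C (aromatic): 1 H each → 2
  1 × N: 2 H
  1 × N (aromatic): no H
  1 × O: no H
  Total hydrogens = 10.
Molecular formula: C7H10N2O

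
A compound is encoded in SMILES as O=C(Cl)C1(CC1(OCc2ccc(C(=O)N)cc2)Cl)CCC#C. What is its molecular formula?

C16H15Cl2NO3

Heavy atoms from the SMILES: 16 C, 2 Cl, 1 N, 3 O.
Implicit hydrogens by atom environment:
  5 × C: no H
  4 × C: 2 H each → 8
  4 × C (aromatic): 1 H each → 4
  3 × O: no H
  2 × C (aromatic): no H
  2 × Cl: no H
  1 × C: 1 H
  1 × N: 2 H
  Total hydrogens = 15.
Molecular formula: C16H15Cl2NO3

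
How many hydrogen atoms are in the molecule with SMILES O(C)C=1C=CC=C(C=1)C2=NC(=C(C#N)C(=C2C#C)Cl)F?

Hydrogens are implicit in SMILES; fill each atom to its normal valence:
  7 × C (aromatic): no H
  4 × C (aromatic): 1 H each → 4
  2 × C: no H
  1 × C: 3 H
  1 × C: 1 H
  1 × Cl: no H
  1 × F: no H
  1 × N (aromatic): no H
  1 × N: no H
  1 × O: no H
  Total hydrogens = 8.

8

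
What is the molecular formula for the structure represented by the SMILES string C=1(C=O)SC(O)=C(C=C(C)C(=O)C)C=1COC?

C12H14O4S

Heavy atoms from the SMILES: 12 C, 4 O, 1 S.
Implicit hydrogens by atom environment:
  4 × C (aromatic): no H
  3 × C: 3 H each → 9
  3 × O: no H
  2 × C: 1 H each → 2
  2 × C: no H
  1 × C: 2 H
  1 × O: 1 H
  1 × S (aromatic): no H
  Total hydrogens = 14.
Molecular formula: C12H14O4S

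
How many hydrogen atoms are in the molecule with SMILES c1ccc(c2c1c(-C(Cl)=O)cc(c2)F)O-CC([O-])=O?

7

Hydrogens are implicit in SMILES; fill each atom to its normal valence:
  5 × C (aromatic): 1 H each → 5
  5 × C (aromatic): no H
  3 × O: no H
  2 × C: no H
  1 × C: 2 H
  1 × Cl: no H
  1 × F: no H
  1 × O (charge -1): no H
  Total hydrogens = 7.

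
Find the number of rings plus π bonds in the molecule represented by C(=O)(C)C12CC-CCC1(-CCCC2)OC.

Molecular formula from the SMILES: C13H22O2.
DoU = (2C + 2 + N − H − X)/2 = (2·13 + 2 + 0 − 22 − 0)/2 = 6/2 = 3.
(Structurally: 2 ring(s) + 1 π bond(s) = 3.)

3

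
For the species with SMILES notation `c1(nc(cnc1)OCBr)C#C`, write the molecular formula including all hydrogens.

C7H5BrN2O

Heavy atoms from the SMILES: 1 Br, 7 C, 2 N, 1 O.
Implicit hydrogens by atom environment:
  2 × C (aromatic): 1 H each → 2
  2 × C (aromatic): no H
  2 × N (aromatic): no H
  1 × Br: no H
  1 × C: 2 H
  1 × C: 1 H
  1 × C: no H
  1 × O: no H
  Total hydrogens = 5.
Molecular formula: C7H5BrN2O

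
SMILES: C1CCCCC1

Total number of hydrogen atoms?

Hydrogens are implicit in SMILES; fill each atom to its normal valence:
  6 × C: 2 H each → 12
  Total hydrogens = 12.

12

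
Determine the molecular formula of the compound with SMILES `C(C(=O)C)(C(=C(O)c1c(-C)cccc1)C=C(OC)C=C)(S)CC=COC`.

C21H26O4S

Heavy atoms from the SMILES: 21 C, 4 O, 1 S.
Implicit hydrogens by atom environment:
  5 × C: no H
  4 × C: 3 H each → 12
  4 × C: 1 H each → 4
  4 × C (aromatic): 1 H each → 4
  3 × O: no H
  2 × C: 2 H each → 4
  2 × C (aromatic): no H
  1 × O: 1 H
  1 × S: 1 H
  Total hydrogens = 26.
Molecular formula: C21H26O4S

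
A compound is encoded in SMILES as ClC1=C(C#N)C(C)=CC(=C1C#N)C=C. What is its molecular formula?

C11H7ClN2

Heavy atoms from the SMILES: 11 C, 1 Cl, 2 N.
Implicit hydrogens by atom environment:
  5 × C (aromatic): no H
  2 × C: no H
  2 × N: no H
  1 × C: 3 H
  1 × C: 2 H
  1 × C (aromatic): 1 H
  1 × C: 1 H
  1 × Cl: no H
  Total hydrogens = 7.
Molecular formula: C11H7ClN2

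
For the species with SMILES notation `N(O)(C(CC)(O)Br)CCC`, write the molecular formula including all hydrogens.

C6H14BrNO2

Heavy atoms from the SMILES: 1 Br, 6 C, 1 N, 2 O.
Implicit hydrogens by atom environment:
  3 × C: 2 H each → 6
  2 × C: 3 H each → 6
  2 × O: 1 H each → 2
  1 × Br: no H
  1 × C: no H
  1 × N: no H
  Total hydrogens = 14.
Molecular formula: C6H14BrNO2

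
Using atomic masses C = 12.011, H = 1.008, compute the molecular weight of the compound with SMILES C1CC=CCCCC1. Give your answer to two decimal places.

Molecular formula: C8H14.
M = 8×12.011 + 14×1.008 = 110.20 g/mol.

110.20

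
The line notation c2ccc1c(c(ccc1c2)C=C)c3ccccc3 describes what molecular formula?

C18H14

Heavy atoms from the SMILES: 18 C.
Implicit hydrogens by atom environment:
  11 × C (aromatic): 1 H each → 11
  5 × C (aromatic): no H
  1 × C: 2 H
  1 × C: 1 H
  Total hydrogens = 14.
Molecular formula: C18H14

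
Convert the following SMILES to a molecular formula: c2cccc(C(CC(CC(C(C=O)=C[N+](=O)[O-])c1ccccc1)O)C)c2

Heavy atoms from the SMILES: 21 C, 1 N, 4 O.
Implicit hydrogens by atom environment:
  10 × C (aromatic): 1 H each → 10
  5 × C: 1 H each → 5
  2 × C: 2 H each → 4
  2 × C (aromatic): no H
  2 × O: no H
  1 × C: 3 H
  1 × C: no H
  1 × N (charge +1): no H
  1 × O: 1 H
  1 × O (charge -1): no H
  Total hydrogens = 23.
Molecular formula: C21H23NO4

C21H23NO4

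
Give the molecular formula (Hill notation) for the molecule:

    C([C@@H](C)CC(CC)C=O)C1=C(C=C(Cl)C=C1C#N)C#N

C16H17ClN2O

Heavy atoms from the SMILES: 16 C, 1 Cl, 2 N, 1 O.
Implicit hydrogens by atom environment:
  4 × C (aromatic): no H
  3 × C: 2 H each → 6
  3 × C: 1 H each → 3
  2 × C: 3 H each → 6
  2 × C (aromatic): 1 H each → 2
  2 × C: no H
  2 × N: no H
  1 × Cl: no H
  1 × O: no H
  Total hydrogens = 17.
Molecular formula: C16H17ClN2O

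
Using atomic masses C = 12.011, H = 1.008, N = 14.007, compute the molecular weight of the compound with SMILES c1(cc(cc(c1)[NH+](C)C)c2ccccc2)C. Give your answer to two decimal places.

212.32

Molecular formula: C15H18N+.
M = 15×12.011 + 18×1.008 + 1×14.007 = 212.32 g/mol.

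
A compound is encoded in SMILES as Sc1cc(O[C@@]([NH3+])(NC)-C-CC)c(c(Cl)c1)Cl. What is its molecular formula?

C11H17Cl2N2OS+

Heavy atoms from the SMILES: 11 C, 2 Cl, 2 N, 1 O, 1 S.
Implicit hydrogens by atom environment:
  4 × C (aromatic): no H
  2 × C: 3 H each → 6
  2 × C: 2 H each → 4
  2 × C (aromatic): 1 H each → 2
  2 × Cl: no H
  1 × C: no H
  1 × N (charge +1): 3 H
  1 × N: 1 H
  1 × O: no H
  1 × S: 1 H
  Total hydrogens = 17.
Net charge +1.
Molecular formula: C11H17Cl2N2OS+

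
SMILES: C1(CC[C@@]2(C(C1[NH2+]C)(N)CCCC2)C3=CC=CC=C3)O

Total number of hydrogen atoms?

27

Hydrogens are implicit in SMILES; fill each atom to its normal valence:
  6 × C: 2 H each → 12
  5 × C (aromatic): 1 H each → 5
  2 × C: 1 H each → 2
  2 × C: no H
  1 × C: 3 H
  1 × C (aromatic): no H
  1 × N (charge +1): 2 H
  1 × N: 2 H
  1 × O: 1 H
  Total hydrogens = 27.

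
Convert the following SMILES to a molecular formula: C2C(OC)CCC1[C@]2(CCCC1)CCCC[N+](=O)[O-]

Heavy atoms from the SMILES: 15 C, 1 N, 3 O.
Implicit hydrogens by atom environment:
  11 × C: 2 H each → 22
  2 × C: 1 H each → 2
  2 × O: no H
  1 × C: 3 H
  1 × C: no H
  1 × N (charge +1): no H
  1 × O (charge -1): no H
  Total hydrogens = 27.
Molecular formula: C15H27NO3

C15H27NO3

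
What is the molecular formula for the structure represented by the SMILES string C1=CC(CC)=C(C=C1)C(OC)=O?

C10H12O2

Heavy atoms from the SMILES: 10 C, 2 O.
Implicit hydrogens by atom environment:
  4 × C (aromatic): 1 H each → 4
  2 × C: 3 H each → 6
  2 × C (aromatic): no H
  2 × O: no H
  1 × C: 2 H
  1 × C: no H
  Total hydrogens = 12.
Molecular formula: C10H12O2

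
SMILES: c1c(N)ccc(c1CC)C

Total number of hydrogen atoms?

Hydrogens are implicit in SMILES; fill each atom to its normal valence:
  3 × C (aromatic): 1 H each → 3
  3 × C (aromatic): no H
  2 × C: 3 H each → 6
  1 × C: 2 H
  1 × N: 2 H
  Total hydrogens = 13.

13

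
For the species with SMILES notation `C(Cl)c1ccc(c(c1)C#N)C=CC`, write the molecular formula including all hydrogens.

C11H10ClN

Heavy atoms from the SMILES: 11 C, 1 Cl, 1 N.
Implicit hydrogens by atom environment:
  3 × C (aromatic): 1 H each → 3
  3 × C (aromatic): no H
  2 × C: 1 H each → 2
  1 × C: 3 H
  1 × C: 2 H
  1 × C: no H
  1 × Cl: no H
  1 × N: no H
  Total hydrogens = 10.
Molecular formula: C11H10ClN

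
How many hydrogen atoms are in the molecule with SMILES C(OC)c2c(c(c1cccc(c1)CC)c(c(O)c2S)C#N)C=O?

Hydrogens are implicit in SMILES; fill each atom to its normal valence:
  8 × C (aromatic): no H
  4 × C (aromatic): 1 H each → 4
  2 × C: 3 H each → 6
  2 × C: 2 H each → 4
  2 × O: no H
  1 × C: 1 H
  1 × C: no H
  1 × N: no H
  1 × O: 1 H
  1 × S: 1 H
  Total hydrogens = 17.

17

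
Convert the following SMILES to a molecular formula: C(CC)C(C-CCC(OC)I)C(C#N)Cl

C11H19ClINO

Heavy atoms from the SMILES: 11 C, 1 Cl, 1 I, 1 N, 1 O.
Implicit hydrogens by atom environment:
  5 × C: 2 H each → 10
  3 × C: 1 H each → 3
  2 × C: 3 H each → 6
  1 × C: no H
  1 × Cl: no H
  1 × I: no H
  1 × N: no H
  1 × O: no H
  Total hydrogens = 19.
Molecular formula: C11H19ClINO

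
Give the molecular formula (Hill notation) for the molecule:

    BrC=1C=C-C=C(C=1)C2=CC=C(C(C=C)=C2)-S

Heavy atoms from the SMILES: 1 Br, 14 C, 1 S.
Implicit hydrogens by atom environment:
  7 × C (aromatic): 1 H each → 7
  5 × C (aromatic): no H
  1 × Br: no H
  1 × C: 2 H
  1 × C: 1 H
  1 × S: 1 H
  Total hydrogens = 11.
Molecular formula: C14H11BrS

C14H11BrS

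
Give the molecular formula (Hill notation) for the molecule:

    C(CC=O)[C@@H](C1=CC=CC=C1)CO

C11H14O2

Heavy atoms from the SMILES: 11 C, 2 O.
Implicit hydrogens by atom environment:
  5 × C (aromatic): 1 H each → 5
  3 × C: 2 H each → 6
  2 × C: 1 H each → 2
  1 × C (aromatic): no H
  1 × O: 1 H
  1 × O: no H
  Total hydrogens = 14.
Molecular formula: C11H14O2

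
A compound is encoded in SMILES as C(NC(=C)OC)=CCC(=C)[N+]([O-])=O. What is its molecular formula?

Heavy atoms from the SMILES: 8 C, 2 N, 3 O.
Implicit hydrogens by atom environment:
  3 × C: 2 H each → 6
  2 × C: 1 H each → 2
  2 × C: no H
  2 × O: no H
  1 × C: 3 H
  1 × N: 1 H
  1 × N (charge +1): no H
  1 × O (charge -1): no H
  Total hydrogens = 12.
Molecular formula: C8H12N2O3

C8H12N2O3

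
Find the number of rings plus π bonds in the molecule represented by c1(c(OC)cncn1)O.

Molecular formula from the SMILES: C5H6N2O2.
DoU = (2C + 2 + N − H − X)/2 = (2·5 + 2 + 2 − 6 − 0)/2 = 8/2 = 4.
(Structurally: 1 ring(s) + 3 π bond(s) = 4.)

4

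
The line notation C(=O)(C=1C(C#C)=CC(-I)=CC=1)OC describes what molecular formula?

C10H7IO2

Heavy atoms from the SMILES: 10 C, 1 I, 2 O.
Implicit hydrogens by atom environment:
  3 × C (aromatic): 1 H each → 3
  3 × C (aromatic): no H
  2 × C: no H
  2 × O: no H
  1 × C: 3 H
  1 × C: 1 H
  1 × I: no H
  Total hydrogens = 7.
Molecular formula: C10H7IO2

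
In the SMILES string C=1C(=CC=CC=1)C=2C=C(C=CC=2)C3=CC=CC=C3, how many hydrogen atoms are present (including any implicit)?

14

Hydrogens are implicit in SMILES; fill each atom to its normal valence:
  14 × C (aromatic): 1 H each → 14
  4 × C (aromatic): no H
  Total hydrogens = 14.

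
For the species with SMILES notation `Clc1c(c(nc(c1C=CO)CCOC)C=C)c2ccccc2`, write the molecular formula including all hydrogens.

Heavy atoms from the SMILES: 18 C, 1 Cl, 1 N, 2 O.
Implicit hydrogens by atom environment:
  6 × C (aromatic): no H
  5 × C (aromatic): 1 H each → 5
  3 × C: 2 H each → 6
  3 × C: 1 H each → 3
  1 × C: 3 H
  1 × Cl: no H
  1 × N (aromatic): no H
  1 × O: 1 H
  1 × O: no H
  Total hydrogens = 18.
Molecular formula: C18H18ClNO2

C18H18ClNO2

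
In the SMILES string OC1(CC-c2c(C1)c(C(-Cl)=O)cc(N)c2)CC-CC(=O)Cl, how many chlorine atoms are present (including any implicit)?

2

The symbol for chlorine appears 2 times in the SMILES.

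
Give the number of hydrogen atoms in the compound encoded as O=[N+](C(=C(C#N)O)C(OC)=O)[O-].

Hydrogens are implicit in SMILES; fill each atom to its normal valence:
  4 × C: no H
  3 × O: no H
  1 × C: 3 H
  1 × N (charge +1): no H
  1 × N: no H
  1 × O: 1 H
  1 × O (charge -1): no H
  Total hydrogens = 4.

4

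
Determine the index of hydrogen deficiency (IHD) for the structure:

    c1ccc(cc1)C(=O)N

5

Molecular formula from the SMILES: C7H7NO.
DoU = (2C + 2 + N − H − X)/2 = (2·7 + 2 + 1 − 7 − 0)/2 = 10/2 = 5.
(Structurally: 1 ring(s) + 4 π bond(s) = 5.)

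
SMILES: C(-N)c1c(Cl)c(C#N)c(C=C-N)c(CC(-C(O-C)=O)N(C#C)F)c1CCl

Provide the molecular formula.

Heavy atoms from the SMILES: 17 C, 2 Cl, 1 F, 4 N, 2 O.
Implicit hydrogens by atom environment:
  6 × C (aromatic): no H
  4 × C: 1 H each → 4
  3 × C: 2 H each → 6
  3 × C: no H
  2 × Cl: no H
  2 × N: 2 H each → 4
  2 × N: no H
  2 × O: no H
  1 × C: 3 H
  1 × F: no H
  Total hydrogens = 17.
Molecular formula: C17H17Cl2FN4O2

C17H17Cl2FN4O2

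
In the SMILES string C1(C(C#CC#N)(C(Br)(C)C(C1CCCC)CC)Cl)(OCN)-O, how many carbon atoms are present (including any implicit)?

The symbol for carbon appears 16 times in the SMILES. (Cl is a single chlorine, not C + l.)

16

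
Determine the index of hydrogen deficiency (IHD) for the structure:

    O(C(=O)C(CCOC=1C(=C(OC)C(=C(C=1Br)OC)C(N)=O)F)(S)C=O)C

Molecular formula from the SMILES: C15H17BrFNO7S.
DoU = (2C + 2 + N − H − X)/2 = (2·15 + 2 + 1 − 17 − 2)/2 = 14/2 = 7.
(Structurally: 1 ring(s) + 6 π bond(s) = 7.)

7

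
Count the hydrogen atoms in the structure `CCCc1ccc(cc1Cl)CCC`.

Hydrogens are implicit in SMILES; fill each atom to its normal valence:
  4 × C: 2 H each → 8
  3 × C (aromatic): 1 H each → 3
  3 × C (aromatic): no H
  2 × C: 3 H each → 6
  1 × Cl: no H
  Total hydrogens = 17.

17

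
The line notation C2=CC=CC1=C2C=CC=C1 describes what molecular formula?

Heavy atoms from the SMILES: 10 C.
Implicit hydrogens by atom environment:
  8 × C (aromatic): 1 H each → 8
  2 × C (aromatic): no H
  Total hydrogens = 8.
Molecular formula: C10H8

C10H8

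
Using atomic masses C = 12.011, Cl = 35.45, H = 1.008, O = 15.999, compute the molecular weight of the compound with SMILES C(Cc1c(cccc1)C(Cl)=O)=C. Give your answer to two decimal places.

Molecular formula: C10H9ClO.
M = 10×12.011 + 1×35.45 + 9×1.008 + 1×15.999 = 180.63 g/mol.

180.63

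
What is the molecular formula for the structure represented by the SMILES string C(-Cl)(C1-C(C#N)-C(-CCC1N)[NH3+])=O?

C8H13ClN3O+

Heavy atoms from the SMILES: 8 C, 1 Cl, 3 N, 1 O.
Implicit hydrogens by atom environment:
  4 × C: 1 H each → 4
  2 × C: 2 H each → 4
  2 × C: no H
  1 × Cl: no H
  1 × N (charge +1): 3 H
  1 × N: 2 H
  1 × N: no H
  1 × O: no H
  Total hydrogens = 13.
Net charge +1.
Molecular formula: C8H13ClN3O+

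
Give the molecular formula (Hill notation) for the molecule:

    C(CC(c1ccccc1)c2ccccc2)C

Heavy atoms from the SMILES: 16 C.
Implicit hydrogens by atom environment:
  10 × C (aromatic): 1 H each → 10
  2 × C: 2 H each → 4
  2 × C (aromatic): no H
  1 × C: 3 H
  1 × C: 1 H
  Total hydrogens = 18.
Molecular formula: C16H18

C16H18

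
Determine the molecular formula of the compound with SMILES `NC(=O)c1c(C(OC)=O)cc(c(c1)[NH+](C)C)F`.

C11H14FN2O3+

Heavy atoms from the SMILES: 11 C, 1 F, 2 N, 3 O.
Implicit hydrogens by atom environment:
  4 × C (aromatic): no H
  3 × C: 3 H each → 9
  3 × O: no H
  2 × C (aromatic): 1 H each → 2
  2 × C: no H
  1 × F: no H
  1 × N: 2 H
  1 × N (charge +1): 1 H
  Total hydrogens = 14.
Net charge +1.
Molecular formula: C11H14FN2O3+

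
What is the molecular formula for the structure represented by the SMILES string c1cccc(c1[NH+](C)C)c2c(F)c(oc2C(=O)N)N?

C13H15FN3O2+

Heavy atoms from the SMILES: 13 C, 1 F, 3 N, 2 O.
Implicit hydrogens by atom environment:
  6 × C (aromatic): no H
  4 × C (aromatic): 1 H each → 4
  2 × C: 3 H each → 6
  2 × N: 2 H each → 4
  1 × C: no H
  1 × F: no H
  1 × N (charge +1): 1 H
  1 × O (aromatic): no H
  1 × O: no H
  Total hydrogens = 15.
Net charge +1.
Molecular formula: C13H15FN3O2+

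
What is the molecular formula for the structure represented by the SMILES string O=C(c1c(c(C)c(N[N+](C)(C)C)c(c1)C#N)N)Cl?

Heavy atoms from the SMILES: 12 C, 1 Cl, 4 N, 1 O.
Implicit hydrogens by atom environment:
  5 × C (aromatic): no H
  4 × C: 3 H each → 12
  2 × C: no H
  1 × C (aromatic): 1 H
  1 × Cl: no H
  1 × N: 2 H
  1 × N: 1 H
  1 × N: no H
  1 × N (charge +1): no H
  1 × O: no H
  Total hydrogens = 16.
Net charge +1.
Molecular formula: C12H16ClN4O+

C12H16ClN4O+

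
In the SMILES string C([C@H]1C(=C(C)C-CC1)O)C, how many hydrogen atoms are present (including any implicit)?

16

Hydrogens are implicit in SMILES; fill each atom to its normal valence:
  4 × C: 2 H each → 8
  2 × C: 3 H each → 6
  2 × C: no H
  1 × C: 1 H
  1 × O: 1 H
  Total hydrogens = 16.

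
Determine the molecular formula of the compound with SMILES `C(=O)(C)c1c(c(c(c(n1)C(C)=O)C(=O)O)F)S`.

Heavy atoms from the SMILES: 10 C, 1 F, 1 N, 4 O, 1 S.
Implicit hydrogens by atom environment:
  5 × C (aromatic): no H
  3 × C: no H
  3 × O: no H
  2 × C: 3 H each → 6
  1 × F: no H
  1 × N (aromatic): no H
  1 × O: 1 H
  1 × S: 1 H
  Total hydrogens = 8.
Molecular formula: C10H8FNO4S

C10H8FNO4S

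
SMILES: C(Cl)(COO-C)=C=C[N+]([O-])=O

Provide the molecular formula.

Heavy atoms from the SMILES: 5 C, 1 Cl, 1 N, 4 O.
Implicit hydrogens by atom environment:
  3 × O: no H
  2 × C: no H
  1 × C: 3 H
  1 × C: 2 H
  1 × C: 1 H
  1 × Cl: no H
  1 × N (charge +1): no H
  1 × O (charge -1): no H
  Total hydrogens = 6.
Molecular formula: C5H6ClNO4

C5H6ClNO4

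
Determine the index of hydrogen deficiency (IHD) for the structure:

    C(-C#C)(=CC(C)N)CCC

3

Molecular formula from the SMILES: C9H15N.
DoU = (2C + 2 + N − H − X)/2 = (2·9 + 2 + 1 − 15 − 0)/2 = 6/2 = 3.
(Structurally: 0 ring(s) + 3 π bond(s) = 3.)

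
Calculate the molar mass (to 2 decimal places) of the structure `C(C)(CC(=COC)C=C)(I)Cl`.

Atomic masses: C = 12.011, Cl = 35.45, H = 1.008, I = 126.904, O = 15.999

Molecular formula: C8H12ClIO.
M = 8×12.011 + 1×35.45 + 12×1.008 + 1×126.904 + 1×15.999 = 286.54 g/mol.

286.54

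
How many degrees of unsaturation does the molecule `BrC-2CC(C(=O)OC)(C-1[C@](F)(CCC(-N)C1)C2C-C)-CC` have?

Molecular formula from the SMILES: C16H27BrFNO2.
DoU = (2C + 2 + N − H − X)/2 = (2·16 + 2 + 1 − 27 − 2)/2 = 6/2 = 3.
(Structurally: 2 ring(s) + 1 π bond(s) = 3.)

3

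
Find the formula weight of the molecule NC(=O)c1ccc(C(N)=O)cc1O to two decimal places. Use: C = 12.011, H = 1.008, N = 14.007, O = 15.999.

Molecular formula: C8H8N2O3.
M = 8×12.011 + 8×1.008 + 2×14.007 + 3×15.999 = 180.16 g/mol.

180.16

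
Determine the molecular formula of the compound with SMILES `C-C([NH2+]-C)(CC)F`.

Heavy atoms from the SMILES: 5 C, 1 F, 1 N.
Implicit hydrogens by atom environment:
  3 × C: 3 H each → 9
  1 × C: 2 H
  1 × C: no H
  1 × F: no H
  1 × N (charge +1): 2 H
  Total hydrogens = 13.
Net charge +1.
Molecular formula: C5H13FN+

C5H13FN+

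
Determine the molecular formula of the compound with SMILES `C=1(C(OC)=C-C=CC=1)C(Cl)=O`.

Heavy atoms from the SMILES: 8 C, 1 Cl, 2 O.
Implicit hydrogens by atom environment:
  4 × C (aromatic): 1 H each → 4
  2 × C (aromatic): no H
  2 × O: no H
  1 × C: 3 H
  1 × C: no H
  1 × Cl: no H
  Total hydrogens = 7.
Molecular formula: C8H7ClO2

C8H7ClO2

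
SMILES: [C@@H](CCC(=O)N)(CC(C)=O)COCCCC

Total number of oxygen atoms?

3

The symbol for oxygen appears 3 times in the SMILES.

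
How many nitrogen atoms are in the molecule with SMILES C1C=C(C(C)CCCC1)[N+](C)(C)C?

1

The symbol for nitrogen appears 1 time in the SMILES.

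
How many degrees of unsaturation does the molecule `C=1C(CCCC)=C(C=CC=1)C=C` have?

5

Molecular formula from the SMILES: C12H16.
DoU = (2C + 2 + N − H − X)/2 = (2·12 + 2 + 0 − 16 − 0)/2 = 10/2 = 5.
(Structurally: 1 ring(s) + 4 π bond(s) = 5.)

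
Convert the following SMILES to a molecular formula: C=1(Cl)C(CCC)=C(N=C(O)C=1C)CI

Heavy atoms from the SMILES: 10 C, 1 Cl, 1 I, 1 N, 1 O.
Implicit hydrogens by atom environment:
  5 × C (aromatic): no H
  3 × C: 2 H each → 6
  2 × C: 3 H each → 6
  1 × Cl: no H
  1 × I: no H
  1 × N (aromatic): no H
  1 × O: 1 H
  Total hydrogens = 13.
Molecular formula: C10H13ClINO

C10H13ClINO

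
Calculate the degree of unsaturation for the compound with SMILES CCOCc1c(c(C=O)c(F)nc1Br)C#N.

7

Molecular formula from the SMILES: C10H8BrFN2O2.
DoU = (2C + 2 + N − H − X)/2 = (2·10 + 2 + 2 − 8 − 2)/2 = 14/2 = 7.
(Structurally: 1 ring(s) + 6 π bond(s) = 7.)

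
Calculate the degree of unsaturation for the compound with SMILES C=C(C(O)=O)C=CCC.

3

Molecular formula from the SMILES: C7H10O2.
DoU = (2C + 2 + N − H − X)/2 = (2·7 + 2 + 0 − 10 − 0)/2 = 6/2 = 3.
(Structurally: 0 ring(s) + 3 π bond(s) = 3.)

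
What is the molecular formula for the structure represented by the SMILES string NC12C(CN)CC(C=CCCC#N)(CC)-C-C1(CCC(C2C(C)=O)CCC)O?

Heavy atoms from the SMILES: 23 C, 3 N, 2 O.
Implicit hydrogens by atom environment:
  10 × C: 2 H each → 20
  5 × C: 1 H each → 5
  5 × C: no H
  3 × C: 3 H each → 9
  2 × N: 2 H each → 4
  1 × N: no H
  1 × O: 1 H
  1 × O: no H
  Total hydrogens = 39.
Molecular formula: C23H39N3O2

C23H39N3O2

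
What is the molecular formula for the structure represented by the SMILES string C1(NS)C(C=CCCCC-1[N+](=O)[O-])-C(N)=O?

Heavy atoms from the SMILES: 9 C, 3 N, 3 O, 1 S.
Implicit hydrogens by atom environment:
  5 × C: 1 H each → 5
  3 × C: 2 H each → 6
  2 × O: no H
  1 × C: no H
  1 × N: 2 H
  1 × N: 1 H
  1 × N (charge +1): no H
  1 × O (charge -1): no H
  1 × S: 1 H
  Total hydrogens = 15.
Molecular formula: C9H15N3O3S

C9H15N3O3S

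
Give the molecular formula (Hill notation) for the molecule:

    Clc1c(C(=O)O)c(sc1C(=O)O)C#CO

C8H3ClO5S

Heavy atoms from the SMILES: 8 C, 1 Cl, 5 O, 1 S.
Implicit hydrogens by atom environment:
  4 × C (aromatic): no H
  4 × C: no H
  3 × O: 1 H each → 3
  2 × O: no H
  1 × Cl: no H
  1 × S (aromatic): no H
  Total hydrogens = 3.
Molecular formula: C8H3ClO5S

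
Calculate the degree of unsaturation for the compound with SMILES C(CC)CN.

0

Molecular formula from the SMILES: C4H11N.
DoU = (2C + 2 + N − H − X)/2 = (2·4 + 2 + 1 − 11 − 0)/2 = 0/2 = 0.
(Structurally: 0 ring(s) + 0 π bond(s) = 0.)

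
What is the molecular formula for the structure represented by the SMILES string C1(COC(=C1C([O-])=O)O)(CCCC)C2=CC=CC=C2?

C15H17O4-

Heavy atoms from the SMILES: 15 C, 4 O.
Implicit hydrogens by atom environment:
  5 × C (aromatic): 1 H each → 5
  4 × C: 2 H each → 8
  4 × C: no H
  2 × O: no H
  1 × C: 3 H
  1 × C (aromatic): no H
  1 × O: 1 H
  1 × O (charge -1): no H
  Total hydrogens = 17.
Net charge -1.
Molecular formula: C15H17O4-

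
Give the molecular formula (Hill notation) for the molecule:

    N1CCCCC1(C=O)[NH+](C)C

Heavy atoms from the SMILES: 8 C, 2 N, 1 O.
Implicit hydrogens by atom environment:
  4 × C: 2 H each → 8
  2 × C: 3 H each → 6
  1 × C: 1 H
  1 × C: no H
  1 × N: 1 H
  1 × N (charge +1): 1 H
  1 × O: no H
  Total hydrogens = 17.
Net charge +1.
Molecular formula: C8H17N2O+

C8H17N2O+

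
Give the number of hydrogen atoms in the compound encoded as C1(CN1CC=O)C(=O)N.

Hydrogens are implicit in SMILES; fill each atom to its normal valence:
  2 × C: 2 H each → 4
  2 × C: 1 H each → 2
  2 × O: no H
  1 × C: no H
  1 × N: 2 H
  1 × N: no H
  Total hydrogens = 8.

8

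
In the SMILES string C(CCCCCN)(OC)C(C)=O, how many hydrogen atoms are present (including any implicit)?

Hydrogens are implicit in SMILES; fill each atom to its normal valence:
  5 × C: 2 H each → 10
  2 × C: 3 H each → 6
  2 × O: no H
  1 × C: 1 H
  1 × C: no H
  1 × N: 2 H
  Total hydrogens = 19.

19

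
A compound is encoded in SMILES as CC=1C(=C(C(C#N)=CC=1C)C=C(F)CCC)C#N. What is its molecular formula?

Heavy atoms from the SMILES: 15 C, 1 F, 2 N.
Implicit hydrogens by atom environment:
  5 × C (aromatic): no H
  3 × C: 3 H each → 9
  3 × C: no H
  2 × C: 2 H each → 4
  2 × N: no H
  1 × C (aromatic): 1 H
  1 × C: 1 H
  1 × F: no H
  Total hydrogens = 15.
Molecular formula: C15H15FN2

C15H15FN2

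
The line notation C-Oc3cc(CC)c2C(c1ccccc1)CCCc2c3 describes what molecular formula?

Heavy atoms from the SMILES: 19 C, 1 O.
Implicit hydrogens by atom environment:
  7 × C (aromatic): 1 H each → 7
  5 × C (aromatic): no H
  4 × C: 2 H each → 8
  2 × C: 3 H each → 6
  1 × C: 1 H
  1 × O: no H
  Total hydrogens = 22.
Molecular formula: C19H22O

C19H22O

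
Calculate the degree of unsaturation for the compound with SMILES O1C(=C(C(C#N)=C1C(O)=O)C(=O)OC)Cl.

7

Molecular formula from the SMILES: C8H4ClNO5.
DoU = (2C + 2 + N − H − X)/2 = (2·8 + 2 + 1 − 4 − 1)/2 = 14/2 = 7.
(Structurally: 1 ring(s) + 6 π bond(s) = 7.)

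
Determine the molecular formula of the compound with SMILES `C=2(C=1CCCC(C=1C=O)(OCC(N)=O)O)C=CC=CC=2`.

C15H17NO4

Heavy atoms from the SMILES: 15 C, 1 N, 4 O.
Implicit hydrogens by atom environment:
  5 × C (aromatic): 1 H each → 5
  4 × C: 2 H each → 8
  4 × C: no H
  3 × O: no H
  1 × C: 1 H
  1 × C (aromatic): no H
  1 × N: 2 H
  1 × O: 1 H
  Total hydrogens = 17.
Molecular formula: C15H17NO4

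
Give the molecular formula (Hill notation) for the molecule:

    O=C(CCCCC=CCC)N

Heavy atoms from the SMILES: 9 C, 1 N, 1 O.
Implicit hydrogens by atom environment:
  5 × C: 2 H each → 10
  2 × C: 1 H each → 2
  1 × C: 3 H
  1 × C: no H
  1 × N: 2 H
  1 × O: no H
  Total hydrogens = 17.
Molecular formula: C9H17NO

C9H17NO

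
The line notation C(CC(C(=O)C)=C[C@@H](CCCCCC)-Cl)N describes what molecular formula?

Heavy atoms from the SMILES: 13 C, 1 Cl, 1 N, 1 O.
Implicit hydrogens by atom environment:
  7 × C: 2 H each → 14
  2 × C: 3 H each → 6
  2 × C: 1 H each → 2
  2 × C: no H
  1 × Cl: no H
  1 × N: 2 H
  1 × O: no H
  Total hydrogens = 24.
Molecular formula: C13H24ClNO

C13H24ClNO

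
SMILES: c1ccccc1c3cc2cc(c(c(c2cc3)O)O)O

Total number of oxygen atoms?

3

The symbol for oxygen appears 3 times in the SMILES.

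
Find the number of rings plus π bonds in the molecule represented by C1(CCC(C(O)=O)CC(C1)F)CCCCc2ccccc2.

Molecular formula from the SMILES: C18H25FO2.
DoU = (2C + 2 + N − H − X)/2 = (2·18 + 2 + 0 − 25 − 1)/2 = 12/2 = 6.
(Structurally: 2 ring(s) + 4 π bond(s) = 6.)

6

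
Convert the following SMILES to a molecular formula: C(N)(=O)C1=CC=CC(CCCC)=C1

C11H15NO

Heavy atoms from the SMILES: 11 C, 1 N, 1 O.
Implicit hydrogens by atom environment:
  4 × C (aromatic): 1 H each → 4
  3 × C: 2 H each → 6
  2 × C (aromatic): no H
  1 × C: 3 H
  1 × C: no H
  1 × N: 2 H
  1 × O: no H
  Total hydrogens = 15.
Molecular formula: C11H15NO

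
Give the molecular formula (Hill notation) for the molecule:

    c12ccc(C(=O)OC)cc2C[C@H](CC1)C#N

C13H13NO2

Heavy atoms from the SMILES: 13 C, 1 N, 2 O.
Implicit hydrogens by atom environment:
  3 × C: 2 H each → 6
  3 × C (aromatic): 1 H each → 3
  3 × C (aromatic): no H
  2 × C: no H
  2 × O: no H
  1 × C: 3 H
  1 × C: 1 H
  1 × N: no H
  Total hydrogens = 13.
Molecular formula: C13H13NO2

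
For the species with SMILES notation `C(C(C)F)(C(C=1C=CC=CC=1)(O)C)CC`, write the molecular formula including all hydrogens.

C13H19FO

Heavy atoms from the SMILES: 13 C, 1 F, 1 O.
Implicit hydrogens by atom environment:
  5 × C (aromatic): 1 H each → 5
  3 × C: 3 H each → 9
  2 × C: 1 H each → 2
  1 × C: 2 H
  1 × C: no H
  1 × C (aromatic): no H
  1 × F: no H
  1 × O: 1 H
  Total hydrogens = 19.
Molecular formula: C13H19FO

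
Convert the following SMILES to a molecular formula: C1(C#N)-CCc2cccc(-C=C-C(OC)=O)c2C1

Heavy atoms from the SMILES: 15 C, 1 N, 2 O.
Implicit hydrogens by atom environment:
  3 × C: 2 H each → 6
  3 × C (aromatic): 1 H each → 3
  3 × C: 1 H each → 3
  3 × C (aromatic): no H
  2 × C: no H
  2 × O: no H
  1 × C: 3 H
  1 × N: no H
  Total hydrogens = 15.
Molecular formula: C15H15NO2

C15H15NO2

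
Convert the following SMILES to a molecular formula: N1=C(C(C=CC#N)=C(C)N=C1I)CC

C10H10IN3

Heavy atoms from the SMILES: 10 C, 1 I, 3 N.
Implicit hydrogens by atom environment:
  4 × C (aromatic): no H
  2 × C: 3 H each → 6
  2 × C: 1 H each → 2
  2 × N (aromatic): no H
  1 × C: 2 H
  1 × C: no H
  1 × I: no H
  1 × N: no H
  Total hydrogens = 10.
Molecular formula: C10H10IN3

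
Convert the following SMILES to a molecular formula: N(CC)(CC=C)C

C6H13N

Heavy atoms from the SMILES: 6 C, 1 N.
Implicit hydrogens by atom environment:
  3 × C: 2 H each → 6
  2 × C: 3 H each → 6
  1 × C: 1 H
  1 × N: no H
  Total hydrogens = 13.
Molecular formula: C6H13N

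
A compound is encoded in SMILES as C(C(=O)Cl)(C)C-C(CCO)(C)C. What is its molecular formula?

C9H17ClO2

Heavy atoms from the SMILES: 9 C, 1 Cl, 2 O.
Implicit hydrogens by atom environment:
  3 × C: 3 H each → 9
  3 × C: 2 H each → 6
  2 × C: no H
  1 × C: 1 H
  1 × Cl: no H
  1 × O: 1 H
  1 × O: no H
  Total hydrogens = 17.
Molecular formula: C9H17ClO2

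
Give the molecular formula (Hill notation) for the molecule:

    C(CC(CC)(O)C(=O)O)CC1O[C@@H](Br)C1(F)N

Heavy atoms from the SMILES: 1 Br, 10 C, 1 F, 1 N, 4 O.
Implicit hydrogens by atom environment:
  4 × C: 2 H each → 8
  3 × C: no H
  2 × C: 1 H each → 2
  2 × O: 1 H each → 2
  2 × O: no H
  1 × Br: no H
  1 × C: 3 H
  1 × F: no H
  1 × N: 2 H
  Total hydrogens = 17.
Molecular formula: C10H17BrFNO4

C10H17BrFNO4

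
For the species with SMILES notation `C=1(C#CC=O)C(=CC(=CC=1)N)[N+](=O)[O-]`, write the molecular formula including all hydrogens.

Heavy atoms from the SMILES: 9 C, 2 N, 3 O.
Implicit hydrogens by atom environment:
  3 × C (aromatic): 1 H each → 3
  3 × C (aromatic): no H
  2 × C: no H
  2 × O: no H
  1 × C: 1 H
  1 × N: 2 H
  1 × N (charge +1): no H
  1 × O (charge -1): no H
  Total hydrogens = 6.
Molecular formula: C9H6N2O3

C9H6N2O3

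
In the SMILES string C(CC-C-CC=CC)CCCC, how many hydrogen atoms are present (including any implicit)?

Hydrogens are implicit in SMILES; fill each atom to its normal valence:
  8 × C: 2 H each → 16
  2 × C: 3 H each → 6
  2 × C: 1 H each → 2
  Total hydrogens = 24.

24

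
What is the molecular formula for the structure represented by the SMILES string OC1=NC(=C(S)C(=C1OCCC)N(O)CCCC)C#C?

Heavy atoms from the SMILES: 14 C, 2 N, 3 O, 1 S.
Implicit hydrogens by atom environment:
  5 × C: 2 H each → 10
  5 × C (aromatic): no H
  2 × C: 3 H each → 6
  2 × O: 1 H each → 2
  1 × C: 1 H
  1 × C: no H
  1 × N (aromatic): no H
  1 × N: no H
  1 × O: no H
  1 × S: 1 H
  Total hydrogens = 20.
Molecular formula: C14H20N2O3S

C14H20N2O3S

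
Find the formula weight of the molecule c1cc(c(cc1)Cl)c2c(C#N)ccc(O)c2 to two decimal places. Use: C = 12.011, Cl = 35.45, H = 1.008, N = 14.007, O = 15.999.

Molecular formula: C13H8ClNO.
M = 13×12.011 + 1×35.45 + 8×1.008 + 1×14.007 + 1×15.999 = 229.66 g/mol.

229.66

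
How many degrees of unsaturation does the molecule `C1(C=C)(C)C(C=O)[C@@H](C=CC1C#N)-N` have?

6

Molecular formula from the SMILES: C11H14N2O.
DoU = (2C + 2 + N − H − X)/2 = (2·11 + 2 + 2 − 14 − 0)/2 = 12/2 = 6.
(Structurally: 1 ring(s) + 5 π bond(s) = 6.)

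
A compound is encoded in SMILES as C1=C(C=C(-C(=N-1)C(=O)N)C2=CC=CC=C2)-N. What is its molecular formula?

C12H11N3O

Heavy atoms from the SMILES: 12 C, 3 N, 1 O.
Implicit hydrogens by atom environment:
  7 × C (aromatic): 1 H each → 7
  4 × C (aromatic): no H
  2 × N: 2 H each → 4
  1 × C: no H
  1 × N (aromatic): no H
  1 × O: no H
  Total hydrogens = 11.
Molecular formula: C12H11N3O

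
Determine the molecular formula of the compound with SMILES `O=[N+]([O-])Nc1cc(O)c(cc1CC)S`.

C8H10N2O3S

Heavy atoms from the SMILES: 8 C, 2 N, 3 O, 1 S.
Implicit hydrogens by atom environment:
  4 × C (aromatic): no H
  2 × C (aromatic): 1 H each → 2
  1 × C: 3 H
  1 × C: 2 H
  1 × N: 1 H
  1 × N (charge +1): no H
  1 × O: 1 H
  1 × O: no H
  1 × O (charge -1): no H
  1 × S: 1 H
  Total hydrogens = 10.
Molecular formula: C8H10N2O3S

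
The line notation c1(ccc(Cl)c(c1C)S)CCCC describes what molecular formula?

Heavy atoms from the SMILES: 11 C, 1 Cl, 1 S.
Implicit hydrogens by atom environment:
  4 × C (aromatic): no H
  3 × C: 2 H each → 6
  2 × C: 3 H each → 6
  2 × C (aromatic): 1 H each → 2
  1 × Cl: no H
  1 × S: 1 H
  Total hydrogens = 15.
Molecular formula: C11H15ClS

C11H15ClS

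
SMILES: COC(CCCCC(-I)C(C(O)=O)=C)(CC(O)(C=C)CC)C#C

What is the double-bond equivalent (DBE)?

Molecular formula from the SMILES: C18H27IO4.
DoU = (2C + 2 + N − H − X)/2 = (2·18 + 2 + 0 − 27 − 1)/2 = 10/2 = 5.
(Structurally: 0 ring(s) + 5 π bond(s) = 5.)

5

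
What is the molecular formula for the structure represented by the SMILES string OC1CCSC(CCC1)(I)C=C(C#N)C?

C11H16INOS

Heavy atoms from the SMILES: 11 C, 1 I, 1 N, 1 O, 1 S.
Implicit hydrogens by atom environment:
  5 × C: 2 H each → 10
  3 × C: no H
  2 × C: 1 H each → 2
  1 × C: 3 H
  1 × I: no H
  1 × N: no H
  1 × O: 1 H
  1 × S: no H
  Total hydrogens = 16.
Molecular formula: C11H16INOS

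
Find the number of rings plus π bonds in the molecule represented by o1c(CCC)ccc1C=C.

4

Molecular formula from the SMILES: C9H12O.
DoU = (2C + 2 + N − H − X)/2 = (2·9 + 2 + 0 − 12 − 0)/2 = 8/2 = 4.
(Structurally: 1 ring(s) + 3 π bond(s) = 4.)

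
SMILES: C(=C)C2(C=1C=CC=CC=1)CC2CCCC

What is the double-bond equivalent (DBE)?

Molecular formula from the SMILES: C15H20.
DoU = (2C + 2 + N − H − X)/2 = (2·15 + 2 + 0 − 20 − 0)/2 = 12/2 = 6.
(Structurally: 2 ring(s) + 4 π bond(s) = 6.)

6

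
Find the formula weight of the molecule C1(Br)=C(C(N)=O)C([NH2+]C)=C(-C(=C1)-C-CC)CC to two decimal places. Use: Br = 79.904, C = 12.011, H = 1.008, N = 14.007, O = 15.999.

Molecular formula: C13H20BrN2O+.
M = 1×79.904 + 13×12.011 + 20×1.008 + 2×14.007 + 1×15.999 = 300.22 g/mol.

300.22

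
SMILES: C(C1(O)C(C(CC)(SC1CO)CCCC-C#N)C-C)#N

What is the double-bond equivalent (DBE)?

Molecular formula from the SMILES: C15H24N2O2S.
DoU = (2C + 2 + N − H − X)/2 = (2·15 + 2 + 2 − 24 − 0)/2 = 10/2 = 5.
(Structurally: 1 ring(s) + 4 π bond(s) = 5.)

5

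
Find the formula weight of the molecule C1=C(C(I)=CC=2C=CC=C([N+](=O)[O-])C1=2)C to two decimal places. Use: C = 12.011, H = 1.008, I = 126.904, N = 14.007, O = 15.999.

Molecular formula: C11H8INO2.
M = 11×12.011 + 8×1.008 + 1×126.904 + 1×14.007 + 2×15.999 = 313.09 g/mol.

313.09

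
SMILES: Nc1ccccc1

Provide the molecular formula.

C6H7N

Heavy atoms from the SMILES: 6 C, 1 N.
Implicit hydrogens by atom environment:
  5 × C (aromatic): 1 H each → 5
  1 × C (aromatic): no H
  1 × N: 2 H
  Total hydrogens = 7.
Molecular formula: C6H7N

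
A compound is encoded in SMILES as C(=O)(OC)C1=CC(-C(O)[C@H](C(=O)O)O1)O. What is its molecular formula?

C8H10O7

Heavy atoms from the SMILES: 8 C, 7 O.
Implicit hydrogens by atom environment:
  4 × C: 1 H each → 4
  4 × O: no H
  3 × C: no H
  3 × O: 1 H each → 3
  1 × C: 3 H
  Total hydrogens = 10.
Molecular formula: C8H10O7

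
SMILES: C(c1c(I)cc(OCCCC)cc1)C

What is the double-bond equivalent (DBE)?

Molecular formula from the SMILES: C12H17IO.
DoU = (2C + 2 + N − H − X)/2 = (2·12 + 2 + 0 − 17 − 1)/2 = 8/2 = 4.
(Structurally: 1 ring(s) + 3 π bond(s) = 4.)

4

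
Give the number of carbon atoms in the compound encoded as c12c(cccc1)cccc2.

10

The symbol for carbon appears 10 times in the SMILES. Lowercase c denotes aromatic carbon and counts toward C.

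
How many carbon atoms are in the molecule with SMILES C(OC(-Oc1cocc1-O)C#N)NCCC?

The symbol for carbon appears 10 times in the SMILES. Lowercase c denotes aromatic carbon and counts toward C.

10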